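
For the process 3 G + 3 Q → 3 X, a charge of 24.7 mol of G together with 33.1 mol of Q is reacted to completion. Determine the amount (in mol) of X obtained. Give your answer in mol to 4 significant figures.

24.70 mol

n(G) = 24.70 mol
n(Q) = 33.10 mol
n/ν for G = 24.70/3 = 8.233
n/ν for Q = 33.10/3 = 11.03
Smallest n/ν is G → limiting reagent.
n(X) = (3/3) × 24.70 = 24.70 mol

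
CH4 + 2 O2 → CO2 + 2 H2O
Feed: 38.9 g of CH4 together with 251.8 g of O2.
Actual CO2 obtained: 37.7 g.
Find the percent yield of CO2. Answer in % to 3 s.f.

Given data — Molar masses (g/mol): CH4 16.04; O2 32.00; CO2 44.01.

n(CH4) = 38.90 / 16.04 = 2.425 mol
n(O2) = 251.8 / 32.00 = 7.869 mol
n/ν for CH4 = 2.425/1 = 2.425
n/ν for O2 = 7.869/2 = 3.935
Smallest n/ν is CH4 → limiting reagent.
theoretical n(CO2) = (1/1) × 2.425 = 2.425 mol → 106.7 g
% yield = 37.7 / 106.7 × 100 = 35.33 %

35.3 %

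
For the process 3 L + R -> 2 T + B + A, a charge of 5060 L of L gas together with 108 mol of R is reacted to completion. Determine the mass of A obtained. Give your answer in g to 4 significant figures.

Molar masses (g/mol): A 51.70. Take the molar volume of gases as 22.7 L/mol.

3841 g

n(L) = 5060 / 22.7 = 222.9 mol
n(R) = 108.0 mol
n/ν → L: 74.30, R: 108.0; L is limiting.
n(A) = (1/3) × 222.9 = 74.30 mol
mass = 74.30 × 51.70 = 3841 g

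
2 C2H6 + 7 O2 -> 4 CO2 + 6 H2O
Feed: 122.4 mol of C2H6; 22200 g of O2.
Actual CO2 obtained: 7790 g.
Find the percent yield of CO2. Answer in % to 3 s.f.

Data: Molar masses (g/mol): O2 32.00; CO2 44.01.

n(C2H6) = 122.4 mol
n(O2) = 22200 / 32.00 = 693.8 mol
n/ν for C2H6 = 122.4/2 = 61.20
n/ν for O2 = 693.8/7 = 99.11
Smallest n/ν is C2H6 → limiting reagent.
theoretical n(CO2) = (4/2) × 122.4 = 244.8 mol → 10770 g
% yield = 7790 / 10770 × 100 = 72.33 %

72.3 %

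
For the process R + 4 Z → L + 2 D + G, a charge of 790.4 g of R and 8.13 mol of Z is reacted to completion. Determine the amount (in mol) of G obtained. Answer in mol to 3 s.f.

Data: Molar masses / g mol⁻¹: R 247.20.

n(R) = 790.4 / 247.20 = 3.197 mol
n(Z) = 8.130 mol
n/ν for R = 3.197/1 = 3.197
n/ν for Z = 8.130/4 = 2.033
Smallest n/ν is Z → limiting reagent.
n(G) = (1/4) × 8.130 = 2.033 mol

2.03 mol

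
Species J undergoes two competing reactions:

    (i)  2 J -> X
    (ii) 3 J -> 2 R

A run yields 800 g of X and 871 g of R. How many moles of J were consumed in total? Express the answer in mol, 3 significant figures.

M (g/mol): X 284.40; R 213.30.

n(X) = 800 / 284.40 = 2.813 mol
n(R) = 871 / 213.30 = 4.083 mol
n(J) via (i) = (2/1)×2.813 = 5.626 mol
n(J) via (ii) = (3/2)×4.083 = 6.125 mol
total n(J) = 5.626 + 6.125 = 11.75 mol

11.8 mol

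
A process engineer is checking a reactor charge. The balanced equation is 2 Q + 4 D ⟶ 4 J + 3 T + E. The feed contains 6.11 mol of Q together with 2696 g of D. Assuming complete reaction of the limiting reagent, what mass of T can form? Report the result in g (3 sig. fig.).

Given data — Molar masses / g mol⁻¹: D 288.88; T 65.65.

n(Q) = 6.110 mol
n(D) = 2696 / 288.88 = 9.333 mol
n/ν for Q = 6.110/2 = 3.055
n/ν for D = 9.333/4 = 2.333
Smallest n/ν is D → limiting reagent.
n(T) = (3/4) × 9.333 = 7.000 mol
mass = 7.000 × 65.65 = 459.6 g

460 g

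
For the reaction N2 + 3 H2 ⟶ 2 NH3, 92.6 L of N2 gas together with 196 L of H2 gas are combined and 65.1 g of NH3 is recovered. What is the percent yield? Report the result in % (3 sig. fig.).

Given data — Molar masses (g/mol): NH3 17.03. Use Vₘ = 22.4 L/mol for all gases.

n(N2) = 92.60 / 22.4 = 4.134 mol
n(H2) = 196.0 / 22.4 = 8.750 mol
n/ν → N2: 4.134, H2: 2.917; H2 is limiting.
theoretical n(NH3) = (2/3) × 8.750 = 5.833 mol → 99.34 g
% yield = 65.1 / 99.34 × 100 = 65.53 %

65.5 %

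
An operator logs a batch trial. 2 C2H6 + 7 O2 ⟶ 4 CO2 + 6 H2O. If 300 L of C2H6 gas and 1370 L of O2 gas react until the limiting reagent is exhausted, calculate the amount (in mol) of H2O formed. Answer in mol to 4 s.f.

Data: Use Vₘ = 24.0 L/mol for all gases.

n(C2H6) = 300.0 / 24.0 = 12.50 mol
n(O2) = 1370 / 24.0 = 57.08 mol
n/ν → C2H6: 6.250, O2: 8.154; C2H6 is limiting.
n(H2O) = (6/2) × 12.50 = 37.50 mol

37.50 mol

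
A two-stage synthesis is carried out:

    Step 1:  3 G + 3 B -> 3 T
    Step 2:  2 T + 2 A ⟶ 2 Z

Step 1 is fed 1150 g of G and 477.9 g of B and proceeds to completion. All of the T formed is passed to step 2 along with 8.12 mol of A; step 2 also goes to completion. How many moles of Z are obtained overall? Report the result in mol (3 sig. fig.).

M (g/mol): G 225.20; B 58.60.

5.11 mol

Step 1:
n(G) = 1150 / 225.20 = 5.107 mol
n(B) = 477.9 / 58.60 = 8.155 mol
n/ν for G = 5.107/3 = 1.702
n/ν for B = 8.155/3 = 2.718
Smallest n/ν is G → limiting reagent.
n(T) produced = (3/3) × 5.107 = 5.107 mol
Step 2:
n(T) available = 5.107 mol
n(A) = 8.120 mol
n/ν for T = 5.107/2 = 2.554
n/ν for A = 8.120/2 = 4.060
Smallest n/ν is T → limiting reagent.
n(Z) = (2/2) × 5.107 = 5.107 mol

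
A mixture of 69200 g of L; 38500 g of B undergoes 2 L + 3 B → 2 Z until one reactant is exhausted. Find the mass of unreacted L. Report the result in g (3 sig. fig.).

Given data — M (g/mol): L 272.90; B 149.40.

22300 g

n(L) = 69200 / 272.90 = 253.6 mol
n(B) = 38500 / 149.40 = 257.7 mol
n/ν → L: 126.8, B: 85.90; B is limiting.
L consumed = (2/3) × 257.7 = 171.8 mol
L remaining = 253.6 − 171.8 = 81.80 mol
mass = 81.80 × 272.90 = 22320 g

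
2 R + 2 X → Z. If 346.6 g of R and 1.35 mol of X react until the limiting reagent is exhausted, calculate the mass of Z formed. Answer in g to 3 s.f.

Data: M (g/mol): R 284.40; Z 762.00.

464 g

n(R) = 346.6 / 284.40 = 1.219 mol
n(X) = 1.350 mol
n/ν → R: 0.6095, X: 0.6750; R is limiting.
n(Z) = (1/2) × 1.219 = 0.6095 mol
mass = 0.6095 × 762.00 = 464.4 g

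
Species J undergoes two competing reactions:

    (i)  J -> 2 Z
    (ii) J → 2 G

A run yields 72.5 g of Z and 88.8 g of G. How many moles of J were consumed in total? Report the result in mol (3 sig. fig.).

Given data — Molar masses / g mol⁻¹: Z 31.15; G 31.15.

2.59 mol

n(Z) = 72.5 / 31.15 = 2.327 mol
n(G) = 88.8 / 31.15 = 2.851 mol
n(J) via (i) = (1/2)×2.327 = 1.164 mol
n(J) via (ii) = (1/2)×2.851 = 1.426 mol
total n(J) = 1.164 + 1.426 = 2.590 mol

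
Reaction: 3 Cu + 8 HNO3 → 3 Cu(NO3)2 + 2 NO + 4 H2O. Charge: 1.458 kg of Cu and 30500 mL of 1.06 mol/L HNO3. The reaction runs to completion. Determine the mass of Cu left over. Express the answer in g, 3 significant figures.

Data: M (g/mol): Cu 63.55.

688 g

n(Cu) = 1.458×1000 / 63.55 = 22.94 mol
n(HNO3) = 1.06 × 30500/1000 = 32.33 mol
n/ν for Cu = 22.94/3 = 7.647
n/ν for HNO3 = 32.33/8 = 4.041
Smallest n/ν is HNO3 → limiting reagent.
Cu consumed = (3/8) × 32.33 = 12.12 mol
Cu remaining = 22.94 − 12.12 = 10.82 mol
mass = 10.82 × 63.55 = 687.6 g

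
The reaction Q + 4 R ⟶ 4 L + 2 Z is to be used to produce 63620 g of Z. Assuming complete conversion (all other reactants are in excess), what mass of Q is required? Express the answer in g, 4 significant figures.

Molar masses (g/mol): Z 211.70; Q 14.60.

n(Z) = 63620 / 211.70 = 300.5 mol
n(Q) = (1/2) × 300.5 = 150.3 mol
mass = 150.3 × 14.60 = 2194 g

2194 g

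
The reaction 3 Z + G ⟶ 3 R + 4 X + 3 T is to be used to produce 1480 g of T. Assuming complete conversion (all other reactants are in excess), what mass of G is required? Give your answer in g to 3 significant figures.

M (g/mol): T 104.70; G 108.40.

n(T) = 1480 / 104.70 = 14.14 mol
n(G) = (1/3) × 14.14 = 4.713 mol
mass = 4.713 × 108.40 = 510.9 g

511 g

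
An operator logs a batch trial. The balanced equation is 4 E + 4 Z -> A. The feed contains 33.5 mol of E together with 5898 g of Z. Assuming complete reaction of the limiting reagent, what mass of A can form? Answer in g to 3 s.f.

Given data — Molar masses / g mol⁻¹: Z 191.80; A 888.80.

n(E) = 33.50 mol
n(Z) = 5898 / 191.80 = 30.75 mol
n/ν for E = 33.50/4 = 8.375
n/ν for Z = 30.75/4 = 7.688
Smallest n/ν is Z → limiting reagent.
n(A) = (1/4) × 30.75 = 7.688 mol
mass = 7.688 × 888.80 = 6833 g

6830 g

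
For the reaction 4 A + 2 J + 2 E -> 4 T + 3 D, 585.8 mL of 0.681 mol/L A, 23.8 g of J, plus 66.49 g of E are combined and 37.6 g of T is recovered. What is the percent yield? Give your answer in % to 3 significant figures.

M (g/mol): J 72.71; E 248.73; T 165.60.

n(A) = 0.681 × 585.8/1000 = 0.3989 mol
n(J) = 23.80 / 72.71 = 0.3273 mol
n(E) = 66.49 / 248.73 = 0.2673 mol
n/ν for A = 0.3989/4 = 0.09973
n/ν for J = 0.3273/2 = 0.1637
n/ν for E = 0.2673/2 = 0.1337
Smallest n/ν is A → limiting reagent.
theoretical n(T) = (4/4) × 0.3989 = 0.3989 mol → 66.06 g
% yield = 37.6 / 66.06 × 100 = 56.92 %

56.9 %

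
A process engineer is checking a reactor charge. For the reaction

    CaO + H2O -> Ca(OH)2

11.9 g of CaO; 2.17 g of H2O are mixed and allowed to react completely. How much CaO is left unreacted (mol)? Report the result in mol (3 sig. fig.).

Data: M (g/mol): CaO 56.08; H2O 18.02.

0.0918 mol

n(CaO) = 11.90 / 56.08 = 0.2122 mol
n(H2O) = 2.170 / 18.02 = 0.1204 mol
n/ν for CaO = 0.2122/1 = 0.2122
n/ν for H2O = 0.1204/1 = 0.1204
Smallest n/ν is H2O → limiting reagent.
CaO consumed = (1/1) × 0.1204 = 0.1204 mol
CaO remaining = 0.2122 − 0.1204 = 0.09180 mol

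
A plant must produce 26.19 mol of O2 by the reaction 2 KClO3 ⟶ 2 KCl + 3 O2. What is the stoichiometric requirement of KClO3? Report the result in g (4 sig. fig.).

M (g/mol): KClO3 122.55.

n(O2) = 26.19 mol
n(KClO3) = (2/3) × 26.19 = 17.46 mol
mass = 17.46 × 122.55 = 2140 g

2140 g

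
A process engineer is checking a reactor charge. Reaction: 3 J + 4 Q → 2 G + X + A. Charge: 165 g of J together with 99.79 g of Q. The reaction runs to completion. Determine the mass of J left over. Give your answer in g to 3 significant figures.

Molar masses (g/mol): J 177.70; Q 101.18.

33.6 g

n(J) = 165.0 / 177.70 = 0.9285 mol
n(Q) = 99.79 / 101.18 = 0.9863 mol
n/ν for J = 0.9285/3 = 0.3095
n/ν for Q = 0.9863/4 = 0.2466
Smallest n/ν is Q → limiting reagent.
J consumed = (3/4) × 0.9863 = 0.7397 mol
J remaining = 0.9285 − 0.7397 = 0.1888 mol
mass = 0.1888 × 177.70 = 33.55 g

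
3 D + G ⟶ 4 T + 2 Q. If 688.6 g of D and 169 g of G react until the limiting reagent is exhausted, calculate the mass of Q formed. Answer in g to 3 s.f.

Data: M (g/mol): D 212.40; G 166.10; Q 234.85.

n(D) = 688.6 / 212.40 = 3.242 mol
n(G) = 169.0 / 166.10 = 1.017 mol
n/ν for D = 3.242/3 = 1.081
n/ν for G = 1.017/1 = 1.017
Smallest n/ν is G → limiting reagent.
n(Q) = (2/1) × 1.017 = 2.034 mol
mass = 2.034 × 234.85 = 477.7 g

478 g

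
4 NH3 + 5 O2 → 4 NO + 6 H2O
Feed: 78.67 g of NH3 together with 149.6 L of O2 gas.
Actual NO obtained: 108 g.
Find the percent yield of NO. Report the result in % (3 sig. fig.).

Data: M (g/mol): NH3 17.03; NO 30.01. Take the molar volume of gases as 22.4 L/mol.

77.9 %

n(NH3) = 78.67 / 17.03 = 4.619 mol
n(O2) = 149.6 / 22.4 = 6.679 mol
n/ν for NH3 = 4.619/4 = 1.155
n/ν for O2 = 6.679/5 = 1.336
Smallest n/ν is NH3 → limiting reagent.
theoretical n(NO) = (4/4) × 4.619 = 4.619 mol → 138.6 g
% yield = 108 / 138.6 × 100 = 77.92 %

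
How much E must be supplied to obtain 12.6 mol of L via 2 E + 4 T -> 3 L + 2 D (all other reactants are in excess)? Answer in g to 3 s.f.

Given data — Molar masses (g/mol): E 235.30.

n(L) = 12.60 mol
n(E) = (2/3) × 12.60 = 8.400 mol
mass = 8.400 × 235.30 = 1977 g

1980 g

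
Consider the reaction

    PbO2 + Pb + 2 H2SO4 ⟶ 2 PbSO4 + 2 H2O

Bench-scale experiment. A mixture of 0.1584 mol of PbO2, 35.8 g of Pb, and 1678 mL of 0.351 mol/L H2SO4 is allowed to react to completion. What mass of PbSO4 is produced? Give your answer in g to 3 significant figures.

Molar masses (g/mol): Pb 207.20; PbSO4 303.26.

n(PbO2) = 0.1584 mol
n(Pb) = 35.80 / 207.20 = 0.1728 mol
n(H2SO4) = 0.351 × 1678/1000 = 0.5890 mol
n/ν for PbO2 = 0.1584/1 = 0.1584
n/ν for Pb = 0.1728/1 = 0.1728
n/ν for H2SO4 = 0.5890/2 = 0.2945
Smallest n/ν is PbO2 → limiting reagent.
n(PbSO4) = (2/1) × 0.1584 = 0.3168 mol
mass = 0.3168 × 303.26 = 96.07 g

96.1 g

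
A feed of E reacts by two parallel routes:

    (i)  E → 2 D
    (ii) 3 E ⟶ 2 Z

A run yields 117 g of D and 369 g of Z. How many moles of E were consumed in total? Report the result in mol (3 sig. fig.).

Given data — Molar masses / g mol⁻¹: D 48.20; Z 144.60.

5.04 mol

n(D) = 117 / 48.20 = 2.427 mol
n(Z) = 369 / 144.60 = 2.552 mol
n(E) via (i) = (1/2)×2.427 = 1.214 mol
n(E) via (ii) = (3/2)×2.552 = 3.828 mol
total n(E) = 1.214 + 3.828 = 5.042 mol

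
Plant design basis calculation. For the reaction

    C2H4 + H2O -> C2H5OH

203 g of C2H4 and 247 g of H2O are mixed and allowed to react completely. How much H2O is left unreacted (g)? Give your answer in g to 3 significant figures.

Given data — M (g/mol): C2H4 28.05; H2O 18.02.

n(C2H4) = 203.0 / 28.05 = 7.237 mol
n(H2O) = 247.0 / 18.02 = 13.71 mol
n/ν for C2H4 = 7.237/1 = 7.237
n/ν for H2O = 13.71/1 = 13.71
Smallest n/ν is C2H4 → limiting reagent.
H2O consumed = (1/1) × 7.237 = 7.237 mol
H2O remaining = 13.71 − 7.237 = 6.473 mol
mass = 6.473 × 18.02 = 116.6 g

117 g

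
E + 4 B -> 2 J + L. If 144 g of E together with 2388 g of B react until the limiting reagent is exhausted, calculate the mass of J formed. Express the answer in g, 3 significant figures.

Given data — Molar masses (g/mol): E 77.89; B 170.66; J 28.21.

104 g

n(E) = 144.0 / 77.89 = 1.849 mol
n(B) = 2388 / 170.66 = 13.99 mol
n/ν for E = 1.849/1 = 1.849
n/ν for B = 13.99/4 = 3.498
Smallest n/ν is E → limiting reagent.
n(J) = (2/1) × 1.849 = 3.698 mol
mass = 3.698 × 28.21 = 104.3 g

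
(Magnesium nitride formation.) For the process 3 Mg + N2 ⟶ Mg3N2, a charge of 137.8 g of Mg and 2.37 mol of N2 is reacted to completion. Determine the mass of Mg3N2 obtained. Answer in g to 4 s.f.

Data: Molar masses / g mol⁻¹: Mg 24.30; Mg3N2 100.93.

190.8 g

n(Mg) = 137.8 / 24.30 = 5.671 mol
n(N2) = 2.370 mol
n/ν for Mg = 5.671/3 = 1.890
n/ν for N2 = 2.370/1 = 2.370
Smallest n/ν is Mg → limiting reagent.
n(Mg3N2) = (1/3) × 5.671 = 1.890 mol
mass = 1.890 × 100.93 = 190.8 g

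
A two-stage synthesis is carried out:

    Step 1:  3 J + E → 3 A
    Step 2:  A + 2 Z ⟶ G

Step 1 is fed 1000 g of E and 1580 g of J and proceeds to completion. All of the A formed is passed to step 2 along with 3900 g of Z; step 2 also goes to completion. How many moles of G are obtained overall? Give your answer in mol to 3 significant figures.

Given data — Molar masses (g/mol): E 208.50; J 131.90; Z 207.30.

Step 1:
n(E) = 1000 / 208.50 = 4.796 mol
n(J) = 1580 / 131.90 = 11.98 mol
n/ν for E = 4.796/1 = 4.796
n/ν for J = 11.98/3 = 3.993
Smallest n/ν is J → limiting reagent.
n(A) produced = (3/3) × 11.98 = 11.98 mol
Step 2:
n(A) available = 11.98 mol
n(Z) = 3900 / 207.30 = 18.81 mol
n/ν for A = 11.98/1 = 11.98
n/ν for Z = 18.81/2 = 9.405
Smallest n/ν is Z → limiting reagent.
n(G) = (1/2) × 18.81 = 9.405 mol

9.41 mol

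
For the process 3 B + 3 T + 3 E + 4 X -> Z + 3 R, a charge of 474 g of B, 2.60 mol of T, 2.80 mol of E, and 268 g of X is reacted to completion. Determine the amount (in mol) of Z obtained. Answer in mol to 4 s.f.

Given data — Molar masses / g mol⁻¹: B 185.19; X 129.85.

0.5160 mol

n(B) = 474.0 / 185.19 = 2.560 mol
n(T) = 2.600 mol
n(E) = 2.800 mol
n(X) = 268.0 / 129.85 = 2.064 mol
n/ν → B: 0.8533, T: 0.8667, E: 0.9333, X: 0.5160; X is limiting.
n(Z) = (1/4) × 2.064 = 0.5160 mol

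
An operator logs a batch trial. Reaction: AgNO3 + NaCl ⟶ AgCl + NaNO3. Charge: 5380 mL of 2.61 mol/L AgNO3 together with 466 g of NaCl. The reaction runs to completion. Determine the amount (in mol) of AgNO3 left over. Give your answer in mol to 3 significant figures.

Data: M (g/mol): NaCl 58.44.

n(AgNO3) = 2.61 × 5380/1000 = 14.04 mol
n(NaCl) = 466.0 / 58.44 = 7.974 mol
n/ν → AgNO3: 14.04, NaCl: 7.974; NaCl is limiting.
AgNO3 consumed = (1/1) × 7.974 = 7.974 mol
AgNO3 remaining = 14.04 − 7.974 = 6.066 mol

6.07 mol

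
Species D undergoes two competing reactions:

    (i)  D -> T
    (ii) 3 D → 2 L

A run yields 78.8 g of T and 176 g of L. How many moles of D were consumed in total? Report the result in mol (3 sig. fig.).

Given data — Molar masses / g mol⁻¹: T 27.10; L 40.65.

n(T) = 78.8 / 27.10 = 2.908 mol
n(L) = 176 / 40.65 = 4.330 mol
n(D) via (i) = (1/1)×2.908 = 2.908 mol
n(D) via (ii) = (3/2)×4.330 = 6.495 mol
total n(D) = 2.908 + 6.495 = 9.403 mol

9.40 mol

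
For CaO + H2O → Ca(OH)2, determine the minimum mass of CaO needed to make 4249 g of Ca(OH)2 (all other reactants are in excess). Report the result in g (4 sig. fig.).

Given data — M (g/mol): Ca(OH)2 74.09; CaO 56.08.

3216 g

n(Ca(OH)2) = 4249 / 74.09 = 57.35 mol
n(CaO) = (1/1) × 57.35 = 57.35 mol
mass = 57.35 × 56.08 = 3216 g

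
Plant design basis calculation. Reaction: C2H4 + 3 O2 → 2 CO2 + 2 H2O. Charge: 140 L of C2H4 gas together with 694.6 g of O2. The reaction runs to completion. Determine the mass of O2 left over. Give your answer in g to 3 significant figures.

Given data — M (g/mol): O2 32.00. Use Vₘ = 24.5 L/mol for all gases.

146 g

n(C2H4) = 140.0 / 24.5 = 5.714 mol
n(O2) = 694.6 / 32.00 = 21.71 mol
n/ν → C2H4: 5.714, O2: 7.237; C2H4 is limiting.
O2 consumed = (3/1) × 5.714 = 17.14 mol
O2 remaining = 21.71 − 17.14 = 4.570 mol
mass = 4.570 × 32.00 = 146.2 g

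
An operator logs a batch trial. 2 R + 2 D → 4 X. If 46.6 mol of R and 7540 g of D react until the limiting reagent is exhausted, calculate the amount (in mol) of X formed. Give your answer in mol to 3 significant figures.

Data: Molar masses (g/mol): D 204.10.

n(R) = 46.60 mol
n(D) = 7540 / 204.10 = 36.94 mol
n/ν for R = 46.60/2 = 23.30
n/ν for D = 36.94/2 = 18.47
Smallest n/ν is D → limiting reagent.
n(X) = (4/2) × 36.94 = 73.88 mol

73.9 mol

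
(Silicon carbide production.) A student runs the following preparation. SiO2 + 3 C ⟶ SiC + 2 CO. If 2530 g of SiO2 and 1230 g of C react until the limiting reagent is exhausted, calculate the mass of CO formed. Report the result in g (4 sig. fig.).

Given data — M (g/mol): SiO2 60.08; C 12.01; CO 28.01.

1912 g

n(SiO2) = 2530 / 60.08 = 42.11 mol
n(C) = 1230 / 12.01 = 102.4 mol
n/ν → SiO2: 42.11, C: 34.13; C is limiting.
n(CO) = (2/3) × 102.4 = 68.27 mol
mass = 68.27 × 28.01 = 1912 g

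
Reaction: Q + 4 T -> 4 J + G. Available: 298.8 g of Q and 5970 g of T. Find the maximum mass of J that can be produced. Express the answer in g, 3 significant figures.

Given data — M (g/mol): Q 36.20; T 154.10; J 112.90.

n(Q) = 298.8 / 36.20 = 8.254 mol
n(T) = 5970 / 154.10 = 38.74 mol
n/ν for Q = 8.254/1 = 8.254
n/ν for T = 38.74/4 = 9.685
Smallest n/ν is Q → limiting reagent.
n(J) = (4/1) × 8.254 = 33.02 mol
mass = 33.02 × 112.90 = 3728 g

3730 g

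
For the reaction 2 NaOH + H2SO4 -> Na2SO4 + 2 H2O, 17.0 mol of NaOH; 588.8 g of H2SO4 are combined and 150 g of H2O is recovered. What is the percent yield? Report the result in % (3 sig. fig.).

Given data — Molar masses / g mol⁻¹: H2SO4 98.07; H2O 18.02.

n(NaOH) = 17.00 mol
n(H2SO4) = 588.8 / 98.07 = 6.004 mol
n/ν for NaOH = 17.00/2 = 8.500
n/ν for H2SO4 = 6.004/1 = 6.004
Smallest n/ν is H2SO4 → limiting reagent.
theoretical n(H2O) = (2/1) × 6.004 = 12.01 mol → 216.4 g
% yield = 150 / 216.4 × 100 = 69.32 %

69.3 %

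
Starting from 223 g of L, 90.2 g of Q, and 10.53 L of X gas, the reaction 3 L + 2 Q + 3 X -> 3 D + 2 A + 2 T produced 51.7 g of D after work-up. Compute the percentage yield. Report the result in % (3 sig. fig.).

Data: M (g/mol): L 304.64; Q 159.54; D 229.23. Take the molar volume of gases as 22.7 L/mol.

n(L) = 223.0 / 304.64 = 0.7320 mol
n(Q) = 90.20 / 159.54 = 0.5654 mol
n(X) = 10.53 / 22.7 = 0.4639 mol
n/ν for L = 0.7320/3 = 0.2440
n/ν for Q = 0.5654/2 = 0.2827
n/ν for X = 0.4639/3 = 0.1546
Smallest n/ν is X → limiting reagent.
theoretical n(D) = (3/3) × 0.4639 = 0.4639 mol → 106.3 g
% yield = 51.7 / 106.3 × 100 = 48.64 %

48.6 %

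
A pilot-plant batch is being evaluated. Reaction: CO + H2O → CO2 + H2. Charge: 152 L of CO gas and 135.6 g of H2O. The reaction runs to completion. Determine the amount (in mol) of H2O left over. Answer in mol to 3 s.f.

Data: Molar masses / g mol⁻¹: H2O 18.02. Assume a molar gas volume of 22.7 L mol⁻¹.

0.829 mol

n(CO) = 152.0 / 22.7 = 6.696 mol
n(H2O) = 135.6 / 18.02 = 7.525 mol
n/ν for CO = 6.696/1 = 6.696
n/ν for H2O = 7.525/1 = 7.525
Smallest n/ν is CO → limiting reagent.
H2O consumed = (1/1) × 6.696 = 6.696 mol
H2O remaining = 7.525 − 6.696 = 0.8290 mol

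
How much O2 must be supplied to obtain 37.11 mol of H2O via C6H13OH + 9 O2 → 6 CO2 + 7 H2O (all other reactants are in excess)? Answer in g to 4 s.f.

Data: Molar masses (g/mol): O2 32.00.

n(H2O) = 37.11 mol
n(O2) = (9/7) × 37.11 = 47.71 mol
mass = 47.71 × 32.00 = 1527 g

1527 g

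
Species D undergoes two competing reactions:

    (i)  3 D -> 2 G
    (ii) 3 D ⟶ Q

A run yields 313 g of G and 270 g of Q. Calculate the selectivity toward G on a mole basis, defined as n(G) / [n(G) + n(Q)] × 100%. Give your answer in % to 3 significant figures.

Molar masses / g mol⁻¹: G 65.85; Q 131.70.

69.9 %

n(G) = 313 / 65.85 = 4.753 mol
n(Q) = 270 / 131.70 = 2.050 mol
selectivity = 4.753/(4.753+2.050) × 100 = 69.87 %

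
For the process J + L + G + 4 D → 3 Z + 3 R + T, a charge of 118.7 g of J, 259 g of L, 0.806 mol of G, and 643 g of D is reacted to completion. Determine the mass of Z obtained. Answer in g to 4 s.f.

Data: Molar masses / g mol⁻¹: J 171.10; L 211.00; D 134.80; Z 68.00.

n(J) = 118.7 / 171.10 = 0.6937 mol
n(L) = 259.0 / 211.00 = 1.227 mol
n(G) = 0.8060 mol
n(D) = 643.0 / 134.80 = 4.770 mol
n/ν → J: 0.6937, L: 1.227, G: 0.8060, D: 1.193; J is limiting.
n(Z) = (3/1) × 0.6937 = 2.081 mol
mass = 2.081 × 68.00 = 141.5 g

141.5 g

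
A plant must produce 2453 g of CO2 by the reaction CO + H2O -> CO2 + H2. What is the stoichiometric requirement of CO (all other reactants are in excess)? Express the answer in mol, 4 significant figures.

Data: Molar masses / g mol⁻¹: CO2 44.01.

55.74 mol

n(CO2) = 2453 / 44.01 = 55.74 mol
n(CO) = (1/1) × 55.74 = 55.74 mol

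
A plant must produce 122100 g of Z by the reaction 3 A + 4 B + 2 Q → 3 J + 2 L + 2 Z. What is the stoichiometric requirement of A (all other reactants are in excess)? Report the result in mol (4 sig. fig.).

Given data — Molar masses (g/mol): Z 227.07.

n(Z) = 122100 / 227.07 = 537.7 mol
n(A) = (3/2) × 537.7 = 806.6 mol

806.6 mol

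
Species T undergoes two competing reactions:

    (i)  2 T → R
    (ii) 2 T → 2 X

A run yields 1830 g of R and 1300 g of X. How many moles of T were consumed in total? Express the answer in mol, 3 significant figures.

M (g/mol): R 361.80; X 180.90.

n(R) = 1830 / 361.80 = 5.058 mol
n(X) = 1300 / 180.90 = 7.186 mol
n(T) via (i) = (2/1)×5.058 = 10.12 mol
n(T) via (ii) = (2/2)×7.186 = 7.186 mol
total n(T) = 10.12 + 7.186 = 17.31 mol

17.3 mol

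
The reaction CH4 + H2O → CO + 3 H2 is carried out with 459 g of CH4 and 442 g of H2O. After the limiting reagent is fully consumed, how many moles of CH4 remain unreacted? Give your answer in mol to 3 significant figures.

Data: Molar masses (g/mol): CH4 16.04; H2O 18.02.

4.09 mol

n(CH4) = 459.0 / 16.04 = 28.62 mol
n(H2O) = 442.0 / 18.02 = 24.53 mol
n/ν → CH4: 28.62, H2O: 24.53; H2O is limiting.
CH4 consumed = (1/1) × 24.53 = 24.53 mol
CH4 remaining = 28.62 − 24.53 = 4.090 mol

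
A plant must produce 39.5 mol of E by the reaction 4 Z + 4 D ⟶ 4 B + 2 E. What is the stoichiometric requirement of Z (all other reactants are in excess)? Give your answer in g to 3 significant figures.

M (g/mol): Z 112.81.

n(E) = 39.50 mol
n(Z) = (4/2) × 39.50 = 79.00 mol
mass = 79.00 × 112.81 = 8912 g

8910 g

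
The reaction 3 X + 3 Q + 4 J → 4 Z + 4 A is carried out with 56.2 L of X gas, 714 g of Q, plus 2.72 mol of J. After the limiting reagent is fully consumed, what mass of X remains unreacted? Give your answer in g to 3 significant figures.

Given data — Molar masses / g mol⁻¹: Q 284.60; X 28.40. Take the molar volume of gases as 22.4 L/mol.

n(X) = 56.20 / 22.4 = 2.509 mol
n(Q) = 714.0 / 284.60 = 2.509 mol
n(J) = 2.720 mol
n/ν for X = 2.509/3 = 0.8363
n/ν for Q = 2.509/3 = 0.8363
n/ν for J = 2.720/4 = 0.6800
Smallest n/ν is J → limiting reagent.
X consumed = (3/4) × 2.720 = 2.040 mol
X remaining = 2.509 − 2.040 = 0.4690 mol
mass = 0.4690 × 28.40 = 13.32 g

13.3 g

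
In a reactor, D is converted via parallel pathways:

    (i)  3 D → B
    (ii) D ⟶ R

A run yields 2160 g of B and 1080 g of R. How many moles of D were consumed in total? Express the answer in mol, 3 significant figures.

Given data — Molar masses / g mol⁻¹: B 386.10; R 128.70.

25.2 mol

n(B) = 2160 / 386.10 = 5.594 mol
n(R) = 1080 / 128.70 = 8.392 mol
n(D) via (i) = (3/1)×5.594 = 16.78 mol
n(D) via (ii) = (1/1)×8.392 = 8.392 mol
total n(D) = 16.78 + 8.392 = 25.17 mol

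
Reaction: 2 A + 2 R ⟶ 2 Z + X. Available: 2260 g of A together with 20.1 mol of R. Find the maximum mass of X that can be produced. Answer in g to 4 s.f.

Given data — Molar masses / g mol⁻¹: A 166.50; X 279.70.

1898 g

n(A) = 2260 / 166.50 = 13.57 mol
n(R) = 20.10 mol
n/ν → A: 6.785, R: 10.05; A is limiting.
n(X) = (1/2) × 13.57 = 6.785 mol
mass = 6.785 × 279.70 = 1898 g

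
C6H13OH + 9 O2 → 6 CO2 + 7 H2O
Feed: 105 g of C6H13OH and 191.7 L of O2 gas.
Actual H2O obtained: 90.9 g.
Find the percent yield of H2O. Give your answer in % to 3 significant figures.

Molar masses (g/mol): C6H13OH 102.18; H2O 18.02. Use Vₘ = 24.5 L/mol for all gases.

82.9 %

n(C6H13OH) = 105.0 / 102.18 = 1.028 mol
n(O2) = 191.7 / 24.5 = 7.824 mol
n/ν for C6H13OH = 1.028/1 = 1.028
n/ν for O2 = 7.824/9 = 0.8693
Smallest n/ν is O2 → limiting reagent.
theoretical n(H2O) = (7/9) × 7.824 = 6.085 mol → 109.7 g
% yield = 90.9 / 109.7 × 100 = 82.86 %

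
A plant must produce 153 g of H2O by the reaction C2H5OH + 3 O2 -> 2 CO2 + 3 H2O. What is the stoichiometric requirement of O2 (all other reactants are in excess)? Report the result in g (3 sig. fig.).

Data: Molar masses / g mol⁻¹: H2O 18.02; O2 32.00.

n(H2O) = 153 / 18.02 = 8.491 mol
n(O2) = (3/3) × 8.491 = 8.491 mol
mass = 8.491 × 32.00 = 271.7 g

272 g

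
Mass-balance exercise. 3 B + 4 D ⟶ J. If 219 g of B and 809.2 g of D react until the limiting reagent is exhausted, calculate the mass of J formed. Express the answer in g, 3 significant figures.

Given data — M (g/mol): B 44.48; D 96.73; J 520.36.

n(B) = 219.0 / 44.48 = 4.924 mol
n(D) = 809.2 / 96.73 = 8.366 mol
n/ν → B: 1.641, D: 2.092; B is limiting.
n(J) = (1/3) × 4.924 = 1.641 mol
mass = 1.641 × 520.36 = 853.9 g

854 g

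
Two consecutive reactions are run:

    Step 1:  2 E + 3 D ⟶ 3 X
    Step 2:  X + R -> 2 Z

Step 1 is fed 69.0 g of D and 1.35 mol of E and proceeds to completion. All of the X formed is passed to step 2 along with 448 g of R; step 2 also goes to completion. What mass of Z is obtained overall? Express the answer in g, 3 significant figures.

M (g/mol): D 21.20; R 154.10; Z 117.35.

475 g

Step 1:
n(D) = 69.00 / 21.20 = 3.255 mol
n(E) = 1.350 mol
n/ν → D: 1.085, E: 0.6750; E is limiting.
n(X) produced = (3/2) × 1.350 = 2.025 mol
Step 2:
n(X) available = 2.025 mol
n(R) = 448.0 / 154.10 = 2.907 mol
n/ν → X: 2.025, R: 2.907; X is limiting.
n(Z) = (2/1) × 2.025 = 4.050 mol
mass = 4.050 × 117.35 = 475.3 g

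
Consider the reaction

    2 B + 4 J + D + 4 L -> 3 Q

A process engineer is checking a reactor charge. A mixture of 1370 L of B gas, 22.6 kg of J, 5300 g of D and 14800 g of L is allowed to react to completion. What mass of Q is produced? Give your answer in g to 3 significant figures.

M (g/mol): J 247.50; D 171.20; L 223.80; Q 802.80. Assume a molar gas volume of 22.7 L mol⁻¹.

n(B) = 1370 / 22.7 = 60.35 mol
n(J) = 22.60×1000 / 247.50 = 91.31 mol
n(D) = 5300 / 171.20 = 30.96 mol
n(L) = 14800 / 223.80 = 66.13 mol
n/ν for B = 60.35/2 = 30.18
n/ν for J = 91.31/4 = 22.83
n/ν for D = 30.96/1 = 30.96
n/ν for L = 66.13/4 = 16.53
Smallest n/ν is L → limiting reagent.
n(Q) = (3/4) × 66.13 = 49.60 mol
mass = 49.60 × 802.80 = 39820 g

39800 g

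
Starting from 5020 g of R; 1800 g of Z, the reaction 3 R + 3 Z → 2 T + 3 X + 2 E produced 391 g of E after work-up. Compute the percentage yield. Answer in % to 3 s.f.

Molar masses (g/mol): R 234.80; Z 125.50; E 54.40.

n(R) = 5020 / 234.80 = 21.38 mol
n(Z) = 1800 / 125.50 = 14.34 mol
n/ν for R = 21.38/3 = 7.127
n/ν for Z = 14.34/3 = 4.780
Smallest n/ν is Z → limiting reagent.
theoretical n(E) = (2/3) × 14.34 = 9.560 mol → 520.1 g
% yield = 391 / 520.1 × 100 = 75.18 %

75.2 %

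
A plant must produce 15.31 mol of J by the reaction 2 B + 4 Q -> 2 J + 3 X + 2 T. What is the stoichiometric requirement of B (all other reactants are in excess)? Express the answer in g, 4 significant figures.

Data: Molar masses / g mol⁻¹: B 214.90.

3290 g

n(J) = 15.31 mol
n(B) = (2/2) × 15.31 = 15.31 mol
mass = 15.31 × 214.90 = 3290 g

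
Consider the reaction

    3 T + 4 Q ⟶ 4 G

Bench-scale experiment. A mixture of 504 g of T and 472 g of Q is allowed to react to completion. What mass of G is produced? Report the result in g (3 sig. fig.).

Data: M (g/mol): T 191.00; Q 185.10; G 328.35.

837 g

n(T) = 504.0 / 191.00 = 2.639 mol
n(Q) = 472.0 / 185.10 = 2.550 mol
n/ν for T = 2.639/3 = 0.8797
n/ν for Q = 2.550/4 = 0.6375
Smallest n/ν is Q → limiting reagent.
n(G) = (4/4) × 2.550 = 2.550 mol
mass = 2.550 × 328.35 = 837.3 g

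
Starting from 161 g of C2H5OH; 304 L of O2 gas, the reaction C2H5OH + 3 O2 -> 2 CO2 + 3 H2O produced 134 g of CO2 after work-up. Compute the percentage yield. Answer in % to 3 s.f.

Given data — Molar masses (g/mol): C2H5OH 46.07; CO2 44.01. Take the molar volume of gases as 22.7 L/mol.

43.6 %

n(C2H5OH) = 161.0 / 46.07 = 3.495 mol
n(O2) = 304.0 / 22.7 = 13.39 mol
n/ν for C2H5OH = 3.495/1 = 3.495
n/ν for O2 = 13.39/3 = 4.463
Smallest n/ν is C2H5OH → limiting reagent.
theoretical n(CO2) = (2/1) × 3.495 = 6.990 mol → 307.6 g
% yield = 134 / 307.6 × 100 = 43.56 %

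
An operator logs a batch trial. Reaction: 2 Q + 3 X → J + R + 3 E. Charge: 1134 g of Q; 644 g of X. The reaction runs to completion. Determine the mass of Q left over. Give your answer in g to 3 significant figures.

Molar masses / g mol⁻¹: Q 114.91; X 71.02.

439 g

n(Q) = 1134 / 114.91 = 9.869 mol
n(X) = 644.0 / 71.02 = 9.068 mol
n/ν for Q = 9.869/2 = 4.935
n/ν for X = 9.068/3 = 3.023
Smallest n/ν is X → limiting reagent.
Q consumed = (2/3) × 9.068 = 6.045 mol
Q remaining = 9.869 − 6.045 = 3.824 mol
mass = 3.824 × 114.91 = 439.4 g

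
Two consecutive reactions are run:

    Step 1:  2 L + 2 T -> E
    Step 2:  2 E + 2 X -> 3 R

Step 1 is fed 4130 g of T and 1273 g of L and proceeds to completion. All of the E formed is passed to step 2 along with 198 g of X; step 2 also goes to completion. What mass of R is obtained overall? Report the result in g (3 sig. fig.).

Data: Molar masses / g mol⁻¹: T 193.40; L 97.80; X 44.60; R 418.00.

2780 g

Step 1:
n(T) = 4130 / 193.40 = 21.35 mol
n(L) = 1273 / 97.80 = 13.02 mol
n/ν for T = 21.35/2 = 10.68
n/ν for L = 13.02/2 = 6.510
Smallest n/ν is L → limiting reagent.
n(E) produced = (1/2) × 13.02 = 6.510 mol
Step 2:
n(E) available = 6.510 mol
n(X) = 198.0 / 44.60 = 4.439 mol
n/ν for E = 6.510/2 = 3.255
n/ν for X = 4.439/2 = 2.220
Smallest n/ν is X → limiting reagent.
n(R) = (3/2) × 4.439 = 6.659 mol
mass = 6.659 × 418.00 = 2783 g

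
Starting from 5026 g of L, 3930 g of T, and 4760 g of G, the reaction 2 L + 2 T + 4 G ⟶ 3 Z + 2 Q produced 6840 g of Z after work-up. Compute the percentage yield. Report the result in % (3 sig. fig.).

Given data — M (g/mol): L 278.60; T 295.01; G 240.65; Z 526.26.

87.6 %

n(L) = 5026 / 278.60 = 18.04 mol
n(T) = 3930 / 295.01 = 13.32 mol
n(G) = 4760 / 240.65 = 19.78 mol
n/ν for L = 18.04/2 = 9.020
n/ν for T = 13.32/2 = 6.660
n/ν for G = 19.78/4 = 4.945
Smallest n/ν is G → limiting reagent.
theoretical n(Z) = (3/4) × 19.78 = 14.84 mol → 7810 g
% yield = 6840 / 7810 × 100 = 87.58 %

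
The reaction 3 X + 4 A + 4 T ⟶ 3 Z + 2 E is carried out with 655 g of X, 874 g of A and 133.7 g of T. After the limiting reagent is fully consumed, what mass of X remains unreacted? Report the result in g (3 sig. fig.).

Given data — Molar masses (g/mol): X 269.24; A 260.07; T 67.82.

n(X) = 655.0 / 269.24 = 2.433 mol
n(A) = 874.0 / 260.07 = 3.361 mol
n(T) = 133.7 / 67.82 = 1.971 mol
n/ν → X: 0.8110, A: 0.8403, T: 0.4928; T is limiting.
X consumed = (3/4) × 1.971 = 1.478 mol
X remaining = 2.433 − 1.478 = 0.9550 mol
mass = 0.9550 × 269.24 = 257.1 g

257 g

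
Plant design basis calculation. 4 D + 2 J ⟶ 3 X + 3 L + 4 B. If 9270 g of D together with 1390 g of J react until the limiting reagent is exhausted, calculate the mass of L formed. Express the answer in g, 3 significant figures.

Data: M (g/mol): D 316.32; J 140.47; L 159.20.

n(D) = 9270 / 316.32 = 29.31 mol
n(J) = 1390 / 140.47 = 9.895 mol
n/ν for D = 29.31/4 = 7.328
n/ν for J = 9.895/2 = 4.948
Smallest n/ν is J → limiting reagent.
n(L) = (3/2) × 9.895 = 14.84 mol
mass = 14.84 × 159.20 = 2363 g

2360 g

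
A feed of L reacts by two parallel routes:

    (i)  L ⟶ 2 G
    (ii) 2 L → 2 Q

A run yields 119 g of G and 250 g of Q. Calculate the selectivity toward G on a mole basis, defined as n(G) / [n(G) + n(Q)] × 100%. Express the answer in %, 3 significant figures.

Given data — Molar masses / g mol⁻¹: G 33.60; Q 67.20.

48.8 %

n(G) = 119 / 33.60 = 3.542 mol
n(Q) = 250 / 67.20 = 3.720 mol
selectivity = 3.542/(3.542+3.720) × 100 = 48.77 %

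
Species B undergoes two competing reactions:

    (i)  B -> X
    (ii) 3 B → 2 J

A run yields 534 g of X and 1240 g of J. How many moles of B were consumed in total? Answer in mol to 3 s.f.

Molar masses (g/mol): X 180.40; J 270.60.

n(X) = 534 / 180.40 = 2.960 mol
n(J) = 1240 / 270.60 = 4.582 mol
n(B) via (i) = (1/1)×2.960 = 2.960 mol
n(B) via (ii) = (3/2)×4.582 = 6.873 mol
total n(B) = 2.960 + 6.873 = 9.833 mol

9.83 mol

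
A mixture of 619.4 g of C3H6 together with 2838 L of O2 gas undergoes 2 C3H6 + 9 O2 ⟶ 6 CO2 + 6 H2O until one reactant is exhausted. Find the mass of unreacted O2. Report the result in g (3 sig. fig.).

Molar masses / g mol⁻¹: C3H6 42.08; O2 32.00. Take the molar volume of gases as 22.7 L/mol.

1880 g

n(C3H6) = 619.4 / 42.08 = 14.72 mol
n(O2) = 2838 / 22.7 = 125.0 mol
n/ν for C3H6 = 14.72/2 = 7.360
n/ν for O2 = 125.0/9 = 13.89
Smallest n/ν is C3H6 → limiting reagent.
O2 consumed = (9/2) × 14.72 = 66.24 mol
O2 remaining = 125.0 − 66.24 = 58.76 mol
mass = 58.76 × 32.00 = 1880 g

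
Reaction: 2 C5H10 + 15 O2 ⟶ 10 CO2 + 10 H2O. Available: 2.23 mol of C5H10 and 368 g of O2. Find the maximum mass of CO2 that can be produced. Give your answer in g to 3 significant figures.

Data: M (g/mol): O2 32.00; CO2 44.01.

337 g

n(C5H10) = 2.230 mol
n(O2) = 368.0 / 32.00 = 11.50 mol
n/ν for C5H10 = 2.230/2 = 1.115
n/ν for O2 = 11.50/15 = 0.7667
Smallest n/ν is O2 → limiting reagent.
n(CO2) = (10/15) × 11.50 = 7.667 mol
mass = 7.667 × 44.01 = 337.4 g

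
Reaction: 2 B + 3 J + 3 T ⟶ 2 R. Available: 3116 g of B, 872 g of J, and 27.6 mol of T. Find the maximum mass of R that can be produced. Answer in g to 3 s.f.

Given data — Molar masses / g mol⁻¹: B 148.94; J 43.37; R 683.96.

9170 g

n(B) = 3116 / 148.94 = 20.92 mol
n(J) = 872.0 / 43.37 = 20.11 mol
n(T) = 27.60 mol
n/ν → B: 10.46, J: 6.703, T: 9.200; J is limiting.
n(R) = (2/3) × 20.11 = 13.41 mol
mass = 13.41 × 683.96 = 9172 g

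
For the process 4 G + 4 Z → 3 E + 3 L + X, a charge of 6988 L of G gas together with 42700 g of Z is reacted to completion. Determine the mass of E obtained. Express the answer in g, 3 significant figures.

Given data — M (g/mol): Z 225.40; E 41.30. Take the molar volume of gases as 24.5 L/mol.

5870 g

n(G) = 6988 / 24.5 = 285.2 mol
n(Z) = 42700 / 225.40 = 189.4 mol
n/ν for G = 285.2/4 = 71.30
n/ν for Z = 189.4/4 = 47.35
Smallest n/ν is Z → limiting reagent.
n(E) = (3/4) × 189.4 = 142.1 mol
mass = 142.1 × 41.30 = 5869 g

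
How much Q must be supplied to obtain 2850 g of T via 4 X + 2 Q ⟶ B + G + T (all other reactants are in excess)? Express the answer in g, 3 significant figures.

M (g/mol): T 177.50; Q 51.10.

n(T) = 2850 / 177.50 = 16.06 mol
n(Q) = (2/1) × 16.06 = 32.12 mol
mass = 32.12 × 51.10 = 1641 g

1640 g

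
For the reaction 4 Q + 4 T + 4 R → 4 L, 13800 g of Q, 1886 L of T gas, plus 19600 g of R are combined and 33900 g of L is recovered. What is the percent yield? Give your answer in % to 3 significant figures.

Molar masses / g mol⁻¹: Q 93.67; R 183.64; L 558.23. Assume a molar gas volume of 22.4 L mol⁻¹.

n(Q) = 13800 / 93.67 = 147.3 mol
n(T) = 1886 / 22.4 = 84.20 mol
n(R) = 19600 / 183.64 = 106.7 mol
n/ν → Q: 36.83, T: 21.05, R: 26.68; T is limiting.
theoretical n(L) = (4/4) × 84.20 = 84.20 mol → 47000 g
% yield = 33900 / 47000 × 100 = 72.13 %

72.1 %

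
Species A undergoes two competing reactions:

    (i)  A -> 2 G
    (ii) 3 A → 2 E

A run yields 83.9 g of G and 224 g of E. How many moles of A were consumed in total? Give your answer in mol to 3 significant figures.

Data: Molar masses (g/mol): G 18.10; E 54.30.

8.51 mol

n(G) = 83.9 / 18.10 = 4.635 mol
n(E) = 224 / 54.30 = 4.125 mol
n(A) via (i) = (1/2)×4.635 = 2.318 mol
n(A) via (ii) = (3/2)×4.125 = 6.188 mol
total n(A) = 2.318 + 6.188 = 8.506 mol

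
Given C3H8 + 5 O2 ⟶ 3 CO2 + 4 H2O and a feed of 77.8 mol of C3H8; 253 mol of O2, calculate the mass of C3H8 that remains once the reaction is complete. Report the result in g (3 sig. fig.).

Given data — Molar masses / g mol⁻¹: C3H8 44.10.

n(C3H8) = 77.80 mol
n(O2) = 253.0 mol
n/ν for C3H8 = 77.80/1 = 77.80
n/ν for O2 = 253.0/5 = 50.60
Smallest n/ν is O2 → limiting reagent.
C3H8 consumed = (1/5) × 253.0 = 50.60 mol
C3H8 remaining = 77.80 − 50.60 = 27.20 mol
mass = 27.20 × 44.10 = 1200 g

1200 g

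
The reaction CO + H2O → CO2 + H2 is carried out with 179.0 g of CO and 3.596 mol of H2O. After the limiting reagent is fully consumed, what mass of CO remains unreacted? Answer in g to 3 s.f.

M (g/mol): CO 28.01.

78.3 g

n(CO) = 179.0 / 28.01 = 6.391 mol
n(H2O) = 3.596 mol
n/ν → CO: 6.391, H2O: 3.596; H2O is limiting.
CO consumed = (1/1) × 3.596 = 3.596 mol
CO remaining = 6.391 − 3.596 = 2.795 mol
mass = 2.795 × 28.01 = 78.29 g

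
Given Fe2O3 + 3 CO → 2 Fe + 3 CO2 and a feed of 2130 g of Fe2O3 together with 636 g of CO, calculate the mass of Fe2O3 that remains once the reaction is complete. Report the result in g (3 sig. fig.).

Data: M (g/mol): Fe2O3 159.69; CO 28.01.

n(Fe2O3) = 2130 / 159.69 = 13.34 mol
n(CO) = 636.0 / 28.01 = 22.71 mol
n/ν for Fe2O3 = 13.34/1 = 13.34
n/ν for CO = 22.71/3 = 7.570
Smallest n/ν is CO → limiting reagent.
Fe2O3 consumed = (1/3) × 22.71 = 7.570 mol
Fe2O3 remaining = 13.34 − 7.570 = 5.770 mol
mass = 5.770 × 159.69 = 921.4 g

921 g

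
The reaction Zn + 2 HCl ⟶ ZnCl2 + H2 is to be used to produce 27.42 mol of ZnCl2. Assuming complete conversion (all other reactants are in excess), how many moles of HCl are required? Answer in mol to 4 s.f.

n(ZnCl2) = 27.42 mol
n(HCl) = (2/1) × 27.42 = 54.84 mol

54.84 mol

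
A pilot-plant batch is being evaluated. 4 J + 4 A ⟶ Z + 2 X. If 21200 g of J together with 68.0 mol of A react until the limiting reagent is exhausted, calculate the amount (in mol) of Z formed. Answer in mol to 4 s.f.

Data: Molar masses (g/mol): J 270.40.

n(J) = 21200 / 270.40 = 78.40 mol
n(A) = 68.00 mol
n/ν for J = 78.40/4 = 19.60
n/ν for A = 68.00/4 = 17.00
Smallest n/ν is A → limiting reagent.
n(Z) = (1/4) × 68.00 = 17.00 mol

17.00 mol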